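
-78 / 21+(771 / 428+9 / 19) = -81925 / 56924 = -1.44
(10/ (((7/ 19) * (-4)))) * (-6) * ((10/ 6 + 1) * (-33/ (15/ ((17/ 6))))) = -14212/ 21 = -676.76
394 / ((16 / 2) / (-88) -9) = -2167 / 50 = -43.34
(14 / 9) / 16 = 7 / 72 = 0.10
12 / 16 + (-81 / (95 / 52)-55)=-37463 / 380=-98.59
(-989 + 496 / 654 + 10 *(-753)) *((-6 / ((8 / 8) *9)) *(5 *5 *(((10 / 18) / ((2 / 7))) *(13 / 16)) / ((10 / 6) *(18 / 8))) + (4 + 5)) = -1785483065 / 105948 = -16852.45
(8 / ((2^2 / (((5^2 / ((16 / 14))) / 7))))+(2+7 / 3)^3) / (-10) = -9463 / 1080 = -8.76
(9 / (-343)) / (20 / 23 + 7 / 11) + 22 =957583 / 43561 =21.98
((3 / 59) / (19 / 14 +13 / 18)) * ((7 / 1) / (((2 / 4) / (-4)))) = -10584 / 7729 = -1.37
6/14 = 3/7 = 0.43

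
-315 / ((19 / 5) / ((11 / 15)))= -1155 / 19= -60.79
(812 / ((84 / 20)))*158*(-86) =-7881040 / 3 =-2627013.33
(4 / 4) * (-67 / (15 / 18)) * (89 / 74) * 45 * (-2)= 322002 / 37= 8702.76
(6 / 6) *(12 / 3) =4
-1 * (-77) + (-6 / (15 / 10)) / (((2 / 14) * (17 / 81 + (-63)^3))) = 779772049 / 10126895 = 77.00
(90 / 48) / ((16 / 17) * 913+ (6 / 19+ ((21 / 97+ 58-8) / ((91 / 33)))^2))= 0.00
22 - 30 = -8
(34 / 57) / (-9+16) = 34 / 399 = 0.09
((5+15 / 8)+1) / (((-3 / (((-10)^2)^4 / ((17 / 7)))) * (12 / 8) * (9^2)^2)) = -1225000000 / 111537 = -10982.90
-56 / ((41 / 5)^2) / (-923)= 1400 / 1551563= 0.00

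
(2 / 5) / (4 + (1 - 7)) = -1 / 5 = -0.20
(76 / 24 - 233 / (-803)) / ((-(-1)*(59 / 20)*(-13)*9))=-166550 / 16629327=-0.01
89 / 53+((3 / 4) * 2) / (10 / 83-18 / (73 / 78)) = 19649375 / 12275012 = 1.60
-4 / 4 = -1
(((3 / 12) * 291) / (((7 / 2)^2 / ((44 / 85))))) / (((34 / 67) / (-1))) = -428934 / 70805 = -6.06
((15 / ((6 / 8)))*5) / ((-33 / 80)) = -8000 / 33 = -242.42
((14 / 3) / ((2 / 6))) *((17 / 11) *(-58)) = -13804 / 11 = -1254.91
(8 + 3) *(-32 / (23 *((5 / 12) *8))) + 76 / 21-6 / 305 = -146126 / 147315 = -0.99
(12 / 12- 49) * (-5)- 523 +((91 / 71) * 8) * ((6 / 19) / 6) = -381039 / 1349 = -282.46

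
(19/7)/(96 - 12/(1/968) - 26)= -19/80822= -0.00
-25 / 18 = -1.39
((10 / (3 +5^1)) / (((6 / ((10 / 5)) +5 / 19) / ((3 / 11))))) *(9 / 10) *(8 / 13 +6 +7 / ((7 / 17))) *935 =13386735 / 6448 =2076.11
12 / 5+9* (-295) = -13263 / 5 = -2652.60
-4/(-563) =4/563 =0.01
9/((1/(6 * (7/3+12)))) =774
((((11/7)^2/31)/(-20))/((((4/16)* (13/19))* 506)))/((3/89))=-18601/13625430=-0.00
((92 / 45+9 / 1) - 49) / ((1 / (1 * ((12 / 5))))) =-6832 / 75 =-91.09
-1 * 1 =-1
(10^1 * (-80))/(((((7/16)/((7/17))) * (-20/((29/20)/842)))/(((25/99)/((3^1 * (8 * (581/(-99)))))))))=-1450/12474651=-0.00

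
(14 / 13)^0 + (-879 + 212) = -666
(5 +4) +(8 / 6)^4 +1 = 1066 / 81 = 13.16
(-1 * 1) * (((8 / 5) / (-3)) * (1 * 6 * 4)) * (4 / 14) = 3.66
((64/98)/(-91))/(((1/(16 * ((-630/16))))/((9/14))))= 12960/4459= 2.91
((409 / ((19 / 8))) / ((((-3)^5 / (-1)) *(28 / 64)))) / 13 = 52352 / 420147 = 0.12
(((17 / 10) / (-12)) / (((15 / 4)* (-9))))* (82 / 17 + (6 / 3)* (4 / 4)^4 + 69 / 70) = 9293 / 283500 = 0.03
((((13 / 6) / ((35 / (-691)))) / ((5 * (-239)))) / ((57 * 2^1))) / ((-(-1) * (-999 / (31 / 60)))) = -278473 / 1714781502000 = -0.00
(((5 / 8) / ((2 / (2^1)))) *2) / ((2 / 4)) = 5 / 2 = 2.50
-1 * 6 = -6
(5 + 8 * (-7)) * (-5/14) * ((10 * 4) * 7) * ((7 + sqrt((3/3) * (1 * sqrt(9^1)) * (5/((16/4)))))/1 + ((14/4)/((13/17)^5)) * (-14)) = -341567104200/371293 + 2550 * sqrt(15) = -910063.41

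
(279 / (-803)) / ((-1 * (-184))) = -279 / 147752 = -0.00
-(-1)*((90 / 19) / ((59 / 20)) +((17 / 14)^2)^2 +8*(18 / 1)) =147.78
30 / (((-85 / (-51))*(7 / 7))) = 18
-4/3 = -1.33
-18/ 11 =-1.64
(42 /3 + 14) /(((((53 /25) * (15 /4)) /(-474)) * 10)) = -8848 /53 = -166.94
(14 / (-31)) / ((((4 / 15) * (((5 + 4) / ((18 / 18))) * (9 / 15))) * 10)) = -35 / 1116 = -0.03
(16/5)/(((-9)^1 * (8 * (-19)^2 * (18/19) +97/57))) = -304/2340735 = -0.00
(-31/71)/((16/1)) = -31/1136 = -0.03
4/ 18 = 2/ 9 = 0.22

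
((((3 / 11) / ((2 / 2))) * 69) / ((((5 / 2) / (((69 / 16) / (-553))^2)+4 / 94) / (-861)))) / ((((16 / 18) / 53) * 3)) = -6341130056331 / 809489493296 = -7.83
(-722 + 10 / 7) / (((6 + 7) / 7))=-388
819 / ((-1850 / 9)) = -7371 / 1850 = -3.98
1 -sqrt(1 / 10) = 1 -sqrt(10) / 10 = 0.68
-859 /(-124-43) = 859 /167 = 5.14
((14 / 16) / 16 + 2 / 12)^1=0.22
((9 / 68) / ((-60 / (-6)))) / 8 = 9 / 5440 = 0.00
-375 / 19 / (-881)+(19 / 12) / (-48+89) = 502541 / 8235588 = 0.06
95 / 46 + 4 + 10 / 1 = 739 / 46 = 16.07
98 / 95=1.03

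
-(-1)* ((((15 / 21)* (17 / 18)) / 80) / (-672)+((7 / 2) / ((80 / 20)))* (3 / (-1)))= -3556241 / 1354752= -2.63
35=35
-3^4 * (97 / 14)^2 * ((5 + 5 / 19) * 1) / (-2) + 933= 20790471 / 1862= 11165.67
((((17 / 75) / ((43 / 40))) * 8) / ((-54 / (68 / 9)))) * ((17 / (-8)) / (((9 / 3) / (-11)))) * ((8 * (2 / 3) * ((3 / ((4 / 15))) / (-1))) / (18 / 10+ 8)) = 17293760 / 1536003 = 11.26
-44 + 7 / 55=-2413 / 55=-43.87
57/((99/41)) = 23.61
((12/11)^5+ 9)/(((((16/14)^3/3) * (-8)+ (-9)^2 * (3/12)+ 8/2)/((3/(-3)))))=-6990165756/13436323879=-0.52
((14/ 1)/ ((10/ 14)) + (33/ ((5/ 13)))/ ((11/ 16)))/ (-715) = -722/ 3575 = -0.20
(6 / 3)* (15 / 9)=10 / 3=3.33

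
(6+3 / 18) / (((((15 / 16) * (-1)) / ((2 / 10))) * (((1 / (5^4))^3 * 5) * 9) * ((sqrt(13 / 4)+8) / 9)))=-18500000000 / 2187+1156250000 * sqrt(13) / 2187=-6552849.26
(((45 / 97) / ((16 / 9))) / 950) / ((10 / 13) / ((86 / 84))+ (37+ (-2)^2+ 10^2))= 15093 / 7788665440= 0.00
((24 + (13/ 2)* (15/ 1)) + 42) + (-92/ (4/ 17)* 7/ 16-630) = -10201/ 16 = -637.56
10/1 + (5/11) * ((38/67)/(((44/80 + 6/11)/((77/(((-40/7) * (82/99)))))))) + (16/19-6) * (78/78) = 25496363/25157026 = 1.01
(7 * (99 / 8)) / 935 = 63 / 680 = 0.09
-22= -22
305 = 305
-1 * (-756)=756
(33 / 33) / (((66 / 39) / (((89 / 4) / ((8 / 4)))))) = 1157 / 176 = 6.57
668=668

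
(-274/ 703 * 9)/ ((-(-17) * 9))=-274/ 11951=-0.02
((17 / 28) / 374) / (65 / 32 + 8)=4 / 24717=0.00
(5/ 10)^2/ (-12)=-1/ 48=-0.02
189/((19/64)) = 12096/19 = 636.63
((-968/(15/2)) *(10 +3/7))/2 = -70664/105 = -672.99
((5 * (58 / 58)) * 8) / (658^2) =0.00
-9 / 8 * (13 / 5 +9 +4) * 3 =-1053 / 20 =-52.65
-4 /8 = -1 /2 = -0.50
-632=-632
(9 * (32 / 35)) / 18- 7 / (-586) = 9621 / 20510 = 0.47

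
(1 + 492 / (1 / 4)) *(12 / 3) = 7876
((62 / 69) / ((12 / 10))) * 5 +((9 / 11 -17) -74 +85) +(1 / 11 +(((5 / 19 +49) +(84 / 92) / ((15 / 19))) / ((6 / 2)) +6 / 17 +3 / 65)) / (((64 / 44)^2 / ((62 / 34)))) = 2802454003369 / 208050036480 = 13.47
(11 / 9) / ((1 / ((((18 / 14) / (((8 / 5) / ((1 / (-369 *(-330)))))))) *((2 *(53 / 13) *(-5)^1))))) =-265 / 805896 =-0.00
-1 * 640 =-640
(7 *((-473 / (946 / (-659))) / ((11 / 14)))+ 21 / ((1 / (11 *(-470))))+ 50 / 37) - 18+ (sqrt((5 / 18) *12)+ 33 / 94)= -4041986475 / 38258+ sqrt(30) / 3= -105648.93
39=39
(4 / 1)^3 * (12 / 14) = 384 / 7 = 54.86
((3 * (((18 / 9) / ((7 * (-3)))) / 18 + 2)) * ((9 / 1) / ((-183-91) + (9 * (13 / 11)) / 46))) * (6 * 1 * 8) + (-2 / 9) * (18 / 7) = -9710684 / 969689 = -10.01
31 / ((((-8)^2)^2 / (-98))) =-1519 / 2048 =-0.74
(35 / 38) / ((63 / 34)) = 85 / 171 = 0.50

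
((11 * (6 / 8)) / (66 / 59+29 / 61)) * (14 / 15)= 277123 / 57370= 4.83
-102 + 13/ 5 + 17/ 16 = -98.34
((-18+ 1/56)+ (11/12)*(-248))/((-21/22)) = 453343/1764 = 257.00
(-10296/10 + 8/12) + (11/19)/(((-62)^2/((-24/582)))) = -27335512547/26566845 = -1028.93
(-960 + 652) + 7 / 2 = -609 / 2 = -304.50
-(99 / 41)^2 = -9801 / 1681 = -5.83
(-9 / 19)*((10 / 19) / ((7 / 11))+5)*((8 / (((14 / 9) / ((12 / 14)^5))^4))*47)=-3931942151283062774169600 / 484125771698691329191327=-8.12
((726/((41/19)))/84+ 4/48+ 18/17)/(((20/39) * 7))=3917797/2732240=1.43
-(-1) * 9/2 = 9/2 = 4.50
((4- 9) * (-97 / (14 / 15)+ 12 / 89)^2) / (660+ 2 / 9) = -752646281805 / 9225050072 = -81.59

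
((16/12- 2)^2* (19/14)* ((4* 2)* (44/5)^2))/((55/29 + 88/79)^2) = 1343662336/32588325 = 41.23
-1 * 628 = -628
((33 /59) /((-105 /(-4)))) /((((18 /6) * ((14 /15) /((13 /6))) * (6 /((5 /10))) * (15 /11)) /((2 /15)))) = 1573 /11708550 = 0.00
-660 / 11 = -60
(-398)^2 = 158404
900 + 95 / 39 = 35195 / 39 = 902.44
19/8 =2.38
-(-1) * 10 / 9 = 10 / 9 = 1.11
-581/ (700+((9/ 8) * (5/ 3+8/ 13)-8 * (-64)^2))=60424/ 3334805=0.02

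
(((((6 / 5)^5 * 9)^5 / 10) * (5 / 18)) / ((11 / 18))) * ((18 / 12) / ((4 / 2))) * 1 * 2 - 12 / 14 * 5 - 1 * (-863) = 384930.39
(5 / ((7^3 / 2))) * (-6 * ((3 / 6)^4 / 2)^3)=-0.00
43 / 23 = 1.87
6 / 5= 1.20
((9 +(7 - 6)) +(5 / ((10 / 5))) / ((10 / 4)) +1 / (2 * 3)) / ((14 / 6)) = 67 / 14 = 4.79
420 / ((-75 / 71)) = -1988 / 5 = -397.60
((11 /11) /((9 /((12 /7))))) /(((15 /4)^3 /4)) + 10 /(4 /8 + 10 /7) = 368524 /70875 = 5.20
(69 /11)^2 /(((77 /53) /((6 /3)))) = 504666 /9317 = 54.17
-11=-11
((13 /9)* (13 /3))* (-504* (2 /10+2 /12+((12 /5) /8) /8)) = -114751 /90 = -1275.01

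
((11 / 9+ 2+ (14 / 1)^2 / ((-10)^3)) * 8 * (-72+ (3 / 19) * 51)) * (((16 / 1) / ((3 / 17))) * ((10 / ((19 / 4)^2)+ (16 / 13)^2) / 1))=-7964576851968 / 28979275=-274836.99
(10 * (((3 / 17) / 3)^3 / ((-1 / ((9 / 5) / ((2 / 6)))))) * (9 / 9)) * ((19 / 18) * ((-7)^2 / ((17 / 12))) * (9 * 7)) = -2111508 / 83521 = -25.28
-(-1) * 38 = 38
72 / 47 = 1.53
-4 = -4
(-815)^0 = 1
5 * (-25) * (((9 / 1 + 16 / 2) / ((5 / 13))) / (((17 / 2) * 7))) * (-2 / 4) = 325 / 7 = 46.43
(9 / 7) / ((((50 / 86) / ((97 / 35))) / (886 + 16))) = 33860178 / 6125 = 5528.19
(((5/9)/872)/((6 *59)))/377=5/1047378384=0.00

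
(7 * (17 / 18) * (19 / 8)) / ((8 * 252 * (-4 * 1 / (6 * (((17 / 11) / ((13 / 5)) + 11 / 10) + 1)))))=-1244519 / 39536640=-0.03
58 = 58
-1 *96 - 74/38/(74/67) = -3715/38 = -97.76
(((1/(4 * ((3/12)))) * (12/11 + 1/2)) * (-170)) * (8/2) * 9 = -107100/11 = -9736.36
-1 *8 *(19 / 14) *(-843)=64068 / 7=9152.57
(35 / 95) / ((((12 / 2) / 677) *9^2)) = 4739 / 9234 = 0.51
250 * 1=250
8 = 8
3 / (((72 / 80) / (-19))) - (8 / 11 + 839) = -29801 / 33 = -903.06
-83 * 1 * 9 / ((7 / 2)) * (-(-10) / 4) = -3735 / 7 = -533.57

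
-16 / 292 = -4 / 73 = -0.05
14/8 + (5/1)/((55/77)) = 35/4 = 8.75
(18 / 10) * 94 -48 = 606 / 5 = 121.20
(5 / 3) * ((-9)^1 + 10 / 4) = -65 / 6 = -10.83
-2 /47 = -0.04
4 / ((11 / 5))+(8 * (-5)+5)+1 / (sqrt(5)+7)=-1453 / 44 - sqrt(5) / 44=-33.07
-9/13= -0.69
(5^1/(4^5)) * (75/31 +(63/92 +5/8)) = 106355/5840896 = 0.02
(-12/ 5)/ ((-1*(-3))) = -4/ 5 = -0.80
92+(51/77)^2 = 548069/5929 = 92.44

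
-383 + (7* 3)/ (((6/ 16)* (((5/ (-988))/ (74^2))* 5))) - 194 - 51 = -302991828/ 25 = -12119673.12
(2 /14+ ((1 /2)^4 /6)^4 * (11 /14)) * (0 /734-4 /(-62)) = 169869323 /18430820352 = 0.01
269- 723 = -454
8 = 8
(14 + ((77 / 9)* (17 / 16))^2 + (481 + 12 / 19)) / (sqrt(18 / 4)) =227827051* sqrt(2) / 1181952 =272.60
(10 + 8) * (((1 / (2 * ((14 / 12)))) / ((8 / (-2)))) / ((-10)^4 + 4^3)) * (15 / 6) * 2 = -135 / 140896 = -0.00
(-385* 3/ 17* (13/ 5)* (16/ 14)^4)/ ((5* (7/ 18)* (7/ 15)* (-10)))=47443968/ 1428595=33.21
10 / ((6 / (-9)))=-15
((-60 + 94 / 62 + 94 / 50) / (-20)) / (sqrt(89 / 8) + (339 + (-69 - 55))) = 3772648 / 286526025 - 21934 *sqrt(178) / 1432630125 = 0.01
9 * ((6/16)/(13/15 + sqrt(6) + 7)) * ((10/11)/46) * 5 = 597375/12724888 -151875 * sqrt(6)/25449776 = 0.03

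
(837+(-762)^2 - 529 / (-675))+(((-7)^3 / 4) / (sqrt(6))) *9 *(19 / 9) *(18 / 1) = 392500204 / 675 - 19551 *sqrt(6) / 4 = 569509.29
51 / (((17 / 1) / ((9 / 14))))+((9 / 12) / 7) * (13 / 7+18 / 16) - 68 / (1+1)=-49787 / 1568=-31.75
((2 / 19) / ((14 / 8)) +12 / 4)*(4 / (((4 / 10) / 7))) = 4070 / 19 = 214.21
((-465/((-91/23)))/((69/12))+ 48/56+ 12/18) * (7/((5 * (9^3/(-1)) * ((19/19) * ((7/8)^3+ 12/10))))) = -3069952/136099197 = -0.02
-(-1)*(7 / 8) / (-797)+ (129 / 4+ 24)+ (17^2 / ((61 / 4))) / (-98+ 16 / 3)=3029878013 / 54062104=56.04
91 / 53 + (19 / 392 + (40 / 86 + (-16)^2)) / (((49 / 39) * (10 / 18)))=80811325699 / 218875160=369.21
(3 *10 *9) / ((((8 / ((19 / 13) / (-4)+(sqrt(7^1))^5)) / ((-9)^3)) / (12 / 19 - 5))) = -8168445 / 208+400253805 *sqrt(7) / 76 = 13894571.12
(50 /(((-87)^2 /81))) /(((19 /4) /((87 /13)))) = 0.75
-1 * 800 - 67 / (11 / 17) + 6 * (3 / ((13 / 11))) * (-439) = -1085349 / 143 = -7589.85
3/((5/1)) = 3/5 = 0.60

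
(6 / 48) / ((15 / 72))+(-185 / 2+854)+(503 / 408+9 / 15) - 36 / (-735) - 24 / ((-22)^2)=9239882623 / 12095160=763.93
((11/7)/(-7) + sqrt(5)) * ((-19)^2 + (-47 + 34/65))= -224884/3185 + 20444 * sqrt(5)/65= 632.69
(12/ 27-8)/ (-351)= 68/ 3159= 0.02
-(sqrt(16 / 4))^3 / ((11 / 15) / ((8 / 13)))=-960 / 143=-6.71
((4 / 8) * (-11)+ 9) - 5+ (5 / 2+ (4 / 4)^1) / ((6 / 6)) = 2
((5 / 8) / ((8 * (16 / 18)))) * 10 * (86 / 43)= 225 / 128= 1.76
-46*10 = -460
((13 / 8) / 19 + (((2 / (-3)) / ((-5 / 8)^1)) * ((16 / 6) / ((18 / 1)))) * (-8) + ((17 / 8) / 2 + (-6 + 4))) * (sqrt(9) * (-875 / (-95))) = -9119005 / 155952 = -58.47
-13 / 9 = -1.44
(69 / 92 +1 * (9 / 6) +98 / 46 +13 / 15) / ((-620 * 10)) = -7241 / 8556000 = -0.00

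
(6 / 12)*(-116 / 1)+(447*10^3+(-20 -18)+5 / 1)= 446909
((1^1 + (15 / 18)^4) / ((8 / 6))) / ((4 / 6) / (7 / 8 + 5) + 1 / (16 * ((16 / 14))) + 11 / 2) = 180574 / 920691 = 0.20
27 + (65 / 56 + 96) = 6953 / 56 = 124.16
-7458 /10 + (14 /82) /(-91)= -1987562 /2665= -745.80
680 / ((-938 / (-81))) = 58.72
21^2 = 441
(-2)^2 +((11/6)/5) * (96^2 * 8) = 135188/5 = 27037.60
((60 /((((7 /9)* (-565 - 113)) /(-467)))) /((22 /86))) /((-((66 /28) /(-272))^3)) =1584083663912960 /4963299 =319159426.81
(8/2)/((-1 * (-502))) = 2/251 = 0.01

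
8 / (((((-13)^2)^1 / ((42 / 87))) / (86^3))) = 71238272 / 4901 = 14535.46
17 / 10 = 1.70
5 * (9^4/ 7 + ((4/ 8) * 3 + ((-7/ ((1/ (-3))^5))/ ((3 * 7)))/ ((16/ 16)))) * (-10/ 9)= -118975/ 21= -5665.48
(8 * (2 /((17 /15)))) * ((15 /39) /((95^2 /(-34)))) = -96 /4693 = -0.02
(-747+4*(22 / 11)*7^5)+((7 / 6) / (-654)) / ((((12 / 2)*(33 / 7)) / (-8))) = 12985684420 / 97119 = 133709.00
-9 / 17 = -0.53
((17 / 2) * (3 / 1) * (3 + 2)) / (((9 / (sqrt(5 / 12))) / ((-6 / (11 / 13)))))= -1105 * sqrt(15) / 66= -64.84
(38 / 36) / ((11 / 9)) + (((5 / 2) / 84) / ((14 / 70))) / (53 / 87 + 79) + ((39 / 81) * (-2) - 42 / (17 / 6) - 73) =-172174344635 / 1958284944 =-87.92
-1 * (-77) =77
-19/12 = -1.58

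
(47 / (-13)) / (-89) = 47 / 1157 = 0.04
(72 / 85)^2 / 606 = 864 / 729725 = 0.00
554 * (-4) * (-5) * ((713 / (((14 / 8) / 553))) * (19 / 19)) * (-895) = -2234289312800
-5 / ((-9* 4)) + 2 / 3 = 29 / 36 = 0.81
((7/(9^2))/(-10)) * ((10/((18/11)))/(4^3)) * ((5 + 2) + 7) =-539/46656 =-0.01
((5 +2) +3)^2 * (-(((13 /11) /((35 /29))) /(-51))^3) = 214330532 /302797794915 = 0.00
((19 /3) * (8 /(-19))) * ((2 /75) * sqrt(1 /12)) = -8 * sqrt(3) /675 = -0.02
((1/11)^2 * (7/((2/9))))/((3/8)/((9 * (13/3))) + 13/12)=9828/41261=0.24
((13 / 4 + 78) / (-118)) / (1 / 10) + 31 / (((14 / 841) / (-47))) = -144601141 / 1652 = -87530.96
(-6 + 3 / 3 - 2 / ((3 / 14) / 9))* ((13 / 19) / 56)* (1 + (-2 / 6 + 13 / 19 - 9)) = 126113 / 15162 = 8.32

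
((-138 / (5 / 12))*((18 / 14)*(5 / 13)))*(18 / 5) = -268272 / 455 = -589.61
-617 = -617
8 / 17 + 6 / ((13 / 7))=818 / 221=3.70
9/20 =0.45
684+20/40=1369/2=684.50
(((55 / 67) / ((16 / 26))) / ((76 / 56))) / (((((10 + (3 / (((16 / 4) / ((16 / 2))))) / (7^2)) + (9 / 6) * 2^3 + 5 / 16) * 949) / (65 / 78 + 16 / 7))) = 64190 / 445780413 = 0.00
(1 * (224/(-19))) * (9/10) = -1008/95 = -10.61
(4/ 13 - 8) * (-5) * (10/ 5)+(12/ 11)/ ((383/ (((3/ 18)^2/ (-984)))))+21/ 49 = 87542466173/ 1131746616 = 77.35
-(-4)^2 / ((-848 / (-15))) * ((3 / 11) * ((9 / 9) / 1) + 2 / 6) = -100 / 583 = -0.17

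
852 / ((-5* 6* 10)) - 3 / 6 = -167 / 50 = -3.34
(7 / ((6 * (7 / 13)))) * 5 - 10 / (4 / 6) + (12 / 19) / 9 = -467 / 114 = -4.10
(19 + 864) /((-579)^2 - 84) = 883 /335157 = 0.00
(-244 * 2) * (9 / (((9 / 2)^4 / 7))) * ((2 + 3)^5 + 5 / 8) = -56944720 / 243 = -234340.41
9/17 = 0.53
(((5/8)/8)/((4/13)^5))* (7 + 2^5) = 72402135/65536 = 1104.77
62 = 62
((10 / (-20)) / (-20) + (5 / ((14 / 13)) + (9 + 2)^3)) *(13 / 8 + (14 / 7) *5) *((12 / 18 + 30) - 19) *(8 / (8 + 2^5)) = 11593597 / 320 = 36229.99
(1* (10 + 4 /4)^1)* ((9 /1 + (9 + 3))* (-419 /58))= -96789 /58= -1668.78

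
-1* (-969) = 969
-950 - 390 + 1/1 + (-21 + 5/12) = -16315/12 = -1359.58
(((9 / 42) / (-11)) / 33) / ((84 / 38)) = -19 / 71148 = -0.00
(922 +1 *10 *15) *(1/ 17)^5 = 1072/ 1419857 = 0.00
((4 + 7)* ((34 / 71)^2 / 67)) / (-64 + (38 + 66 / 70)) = -445060 / 296204119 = -0.00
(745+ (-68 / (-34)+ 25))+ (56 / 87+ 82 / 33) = 247266 / 319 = 775.13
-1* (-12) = 12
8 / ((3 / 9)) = 24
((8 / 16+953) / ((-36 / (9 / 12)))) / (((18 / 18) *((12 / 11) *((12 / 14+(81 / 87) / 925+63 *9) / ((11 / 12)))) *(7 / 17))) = -105226400675 / 1474047092736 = -0.07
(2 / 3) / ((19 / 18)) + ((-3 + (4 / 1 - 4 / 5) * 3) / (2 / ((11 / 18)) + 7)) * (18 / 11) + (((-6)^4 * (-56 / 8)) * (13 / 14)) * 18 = -1627751454 / 10735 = -151630.32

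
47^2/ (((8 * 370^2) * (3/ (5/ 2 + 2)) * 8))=6627/ 17523200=0.00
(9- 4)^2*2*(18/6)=150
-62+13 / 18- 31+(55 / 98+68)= -10459 / 441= -23.72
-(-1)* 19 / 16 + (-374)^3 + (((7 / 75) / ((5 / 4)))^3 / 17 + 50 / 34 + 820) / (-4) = -750376472959072183 / 14343750000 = -52313828.18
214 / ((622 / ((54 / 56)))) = 2889 / 8708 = 0.33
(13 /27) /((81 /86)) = 1118 /2187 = 0.51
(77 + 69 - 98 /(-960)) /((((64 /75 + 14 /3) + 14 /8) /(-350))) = -61362875 /8724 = -7033.80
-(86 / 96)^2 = -1849 / 2304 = -0.80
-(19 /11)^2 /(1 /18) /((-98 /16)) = 51984 /5929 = 8.77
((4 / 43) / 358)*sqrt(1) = 2 / 7697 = 0.00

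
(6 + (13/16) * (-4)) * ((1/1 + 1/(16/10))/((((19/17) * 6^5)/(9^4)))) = 65637/19456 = 3.37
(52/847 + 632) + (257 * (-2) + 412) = 448962/847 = 530.06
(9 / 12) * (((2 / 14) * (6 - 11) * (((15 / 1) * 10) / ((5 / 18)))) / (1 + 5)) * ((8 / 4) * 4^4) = -172800 / 7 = -24685.71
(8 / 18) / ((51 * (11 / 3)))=4 / 1683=0.00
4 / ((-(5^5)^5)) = -4 / 298023223876953125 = -0.00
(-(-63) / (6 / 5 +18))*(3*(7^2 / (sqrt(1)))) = 15435 / 32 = 482.34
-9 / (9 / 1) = -1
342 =342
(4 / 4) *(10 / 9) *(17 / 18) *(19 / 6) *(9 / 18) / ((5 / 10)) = 1615 / 486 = 3.32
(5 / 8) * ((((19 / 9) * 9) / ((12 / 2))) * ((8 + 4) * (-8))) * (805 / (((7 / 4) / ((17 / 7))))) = -1485800 / 7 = -212257.14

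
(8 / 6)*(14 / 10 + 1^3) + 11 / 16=311 / 80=3.89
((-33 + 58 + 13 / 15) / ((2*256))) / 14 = 97 / 26880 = 0.00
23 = 23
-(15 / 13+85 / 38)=-1675 / 494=-3.39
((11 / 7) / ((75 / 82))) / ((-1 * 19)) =-902 / 9975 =-0.09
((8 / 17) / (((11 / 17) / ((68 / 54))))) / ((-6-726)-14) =-136 / 110781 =-0.00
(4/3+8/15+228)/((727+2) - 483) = 1724/1845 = 0.93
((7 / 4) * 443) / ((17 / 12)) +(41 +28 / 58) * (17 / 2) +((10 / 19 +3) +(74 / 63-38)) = 1022726503 / 1180242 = 866.54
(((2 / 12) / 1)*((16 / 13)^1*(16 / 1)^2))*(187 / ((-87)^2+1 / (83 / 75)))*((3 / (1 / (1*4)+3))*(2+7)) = 190722048 / 17697173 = 10.78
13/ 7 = 1.86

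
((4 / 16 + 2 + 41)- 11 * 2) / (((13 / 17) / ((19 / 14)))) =27455 / 728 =37.71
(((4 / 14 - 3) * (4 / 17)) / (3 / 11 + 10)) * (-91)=10868 / 1921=5.66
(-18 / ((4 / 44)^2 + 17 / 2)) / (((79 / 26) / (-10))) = 1132560 / 162661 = 6.96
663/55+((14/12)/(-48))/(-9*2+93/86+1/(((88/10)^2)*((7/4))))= 23524193321/1951246440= 12.06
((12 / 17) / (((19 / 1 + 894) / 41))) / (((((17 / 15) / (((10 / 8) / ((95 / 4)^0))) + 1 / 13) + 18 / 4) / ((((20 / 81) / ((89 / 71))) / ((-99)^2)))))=151372000 / 1302933261647853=0.00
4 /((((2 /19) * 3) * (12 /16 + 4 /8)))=152 /15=10.13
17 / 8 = 2.12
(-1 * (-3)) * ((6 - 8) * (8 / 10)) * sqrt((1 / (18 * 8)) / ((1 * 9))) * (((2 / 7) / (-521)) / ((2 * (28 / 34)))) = 17 / 382935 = 0.00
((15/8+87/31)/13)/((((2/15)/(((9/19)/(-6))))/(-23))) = 1201635/245024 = 4.90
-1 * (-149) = 149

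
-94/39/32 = -47/624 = -0.08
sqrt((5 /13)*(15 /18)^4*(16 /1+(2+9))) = 25*sqrt(195) /156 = 2.24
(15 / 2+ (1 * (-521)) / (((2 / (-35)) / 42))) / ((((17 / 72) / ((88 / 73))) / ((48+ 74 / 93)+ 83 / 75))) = 18767290154976 / 192355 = 97565907.59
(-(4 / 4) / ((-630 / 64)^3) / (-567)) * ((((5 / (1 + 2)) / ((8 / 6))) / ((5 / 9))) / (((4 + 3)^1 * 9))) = -0.00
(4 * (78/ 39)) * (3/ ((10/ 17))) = 204/ 5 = 40.80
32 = 32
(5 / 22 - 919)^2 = 408565369 / 484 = 844143.32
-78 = -78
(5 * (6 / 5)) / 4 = 3 / 2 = 1.50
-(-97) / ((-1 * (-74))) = 97 / 74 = 1.31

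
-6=-6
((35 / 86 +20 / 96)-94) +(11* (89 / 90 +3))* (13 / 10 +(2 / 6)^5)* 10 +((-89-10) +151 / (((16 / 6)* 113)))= 40416613049 / 106266330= 380.33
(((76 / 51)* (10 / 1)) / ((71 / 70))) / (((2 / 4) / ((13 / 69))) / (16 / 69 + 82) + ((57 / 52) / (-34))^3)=455.72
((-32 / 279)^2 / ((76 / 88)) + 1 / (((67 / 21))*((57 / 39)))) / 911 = 22759969 / 90272441223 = 0.00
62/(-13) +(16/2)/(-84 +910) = -25554/5369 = -4.76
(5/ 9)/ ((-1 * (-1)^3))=5/ 9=0.56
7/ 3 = 2.33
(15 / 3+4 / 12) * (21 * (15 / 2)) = 840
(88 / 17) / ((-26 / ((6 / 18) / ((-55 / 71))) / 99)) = 9372 / 1105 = 8.48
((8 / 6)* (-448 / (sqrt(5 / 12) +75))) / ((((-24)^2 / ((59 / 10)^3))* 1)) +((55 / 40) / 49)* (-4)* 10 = -196573369 / 49608825 +1437653* sqrt(15) / 227795625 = -3.94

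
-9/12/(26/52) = -3/2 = -1.50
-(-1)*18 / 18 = 1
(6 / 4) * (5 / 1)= 15 / 2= 7.50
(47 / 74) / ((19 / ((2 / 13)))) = 47 / 9139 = 0.01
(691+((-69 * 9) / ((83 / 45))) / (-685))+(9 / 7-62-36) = 47342483 / 79597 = 594.78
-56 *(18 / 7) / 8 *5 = -90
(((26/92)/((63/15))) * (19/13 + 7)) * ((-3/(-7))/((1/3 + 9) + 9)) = 15/1127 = 0.01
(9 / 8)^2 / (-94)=-81 / 6016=-0.01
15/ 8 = 1.88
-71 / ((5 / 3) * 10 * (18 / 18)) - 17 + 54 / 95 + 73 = 49693 / 950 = 52.31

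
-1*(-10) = 10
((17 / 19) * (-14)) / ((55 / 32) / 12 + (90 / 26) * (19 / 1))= -9984 / 52535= -0.19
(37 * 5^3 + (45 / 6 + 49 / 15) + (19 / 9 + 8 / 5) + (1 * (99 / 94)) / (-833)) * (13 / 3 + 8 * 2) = 498602197964 / 5285385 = 94336.02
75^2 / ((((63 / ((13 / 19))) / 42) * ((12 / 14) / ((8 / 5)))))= 91000 / 19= 4789.47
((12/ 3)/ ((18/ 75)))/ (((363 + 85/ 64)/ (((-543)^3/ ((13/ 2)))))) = -341553081600/ 303121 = -1126787.92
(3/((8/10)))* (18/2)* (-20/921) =-225/307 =-0.73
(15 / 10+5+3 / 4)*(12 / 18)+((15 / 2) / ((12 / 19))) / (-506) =58411 / 12144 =4.81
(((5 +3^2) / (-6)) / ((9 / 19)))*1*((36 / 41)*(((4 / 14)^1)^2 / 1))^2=-14592 / 576583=-0.03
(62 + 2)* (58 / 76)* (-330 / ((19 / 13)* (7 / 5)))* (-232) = 4618099200 / 2527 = 1827502.65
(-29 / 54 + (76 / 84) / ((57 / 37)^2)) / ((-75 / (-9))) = -373 / 19950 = -0.02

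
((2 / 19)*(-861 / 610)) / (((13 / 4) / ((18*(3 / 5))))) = -185976 / 376675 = -0.49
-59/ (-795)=59/ 795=0.07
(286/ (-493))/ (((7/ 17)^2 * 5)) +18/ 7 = 13408/ 7105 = 1.89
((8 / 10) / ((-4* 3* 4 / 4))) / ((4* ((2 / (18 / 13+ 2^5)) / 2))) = -217 / 390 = -0.56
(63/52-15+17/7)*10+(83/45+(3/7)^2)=-6396353/57330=-111.57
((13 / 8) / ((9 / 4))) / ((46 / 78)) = 169 / 138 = 1.22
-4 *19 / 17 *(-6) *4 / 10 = 912 / 85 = 10.73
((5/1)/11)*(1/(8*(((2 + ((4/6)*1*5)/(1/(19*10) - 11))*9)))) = 10445/2807376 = 0.00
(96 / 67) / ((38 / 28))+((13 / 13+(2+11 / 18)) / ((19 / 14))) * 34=1048586 / 11457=91.52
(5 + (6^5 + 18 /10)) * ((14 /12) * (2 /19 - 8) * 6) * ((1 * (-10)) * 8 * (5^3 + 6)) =85641931200 /19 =4507470063.16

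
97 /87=1.11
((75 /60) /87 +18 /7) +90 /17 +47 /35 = 1909667 /207060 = 9.22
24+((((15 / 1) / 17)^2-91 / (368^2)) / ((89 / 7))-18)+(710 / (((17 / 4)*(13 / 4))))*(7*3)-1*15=48475343153543 / 45282129152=1070.52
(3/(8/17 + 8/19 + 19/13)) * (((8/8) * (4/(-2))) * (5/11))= -125970/108691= -1.16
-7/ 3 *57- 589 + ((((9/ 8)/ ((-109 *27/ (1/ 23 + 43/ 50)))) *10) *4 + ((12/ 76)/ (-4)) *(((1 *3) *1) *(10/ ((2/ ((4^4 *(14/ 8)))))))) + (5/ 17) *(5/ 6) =-11988898766/ 12146415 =-987.03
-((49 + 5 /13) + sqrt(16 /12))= -642 /13 - 2* sqrt(3) /3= -50.54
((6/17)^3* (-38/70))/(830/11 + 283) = -45144/678018565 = -0.00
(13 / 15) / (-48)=-13 / 720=-0.02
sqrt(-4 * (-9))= 6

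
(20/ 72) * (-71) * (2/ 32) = -355/ 288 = -1.23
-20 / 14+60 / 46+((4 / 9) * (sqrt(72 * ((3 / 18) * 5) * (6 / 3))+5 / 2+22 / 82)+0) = 65714 / 59409+8 * sqrt(30) / 9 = 5.97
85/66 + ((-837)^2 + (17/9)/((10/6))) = 231188569/330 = 700571.42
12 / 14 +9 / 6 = 33 / 14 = 2.36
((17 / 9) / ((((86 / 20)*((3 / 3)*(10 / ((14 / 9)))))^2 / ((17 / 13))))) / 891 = 56644 / 15612968943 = 0.00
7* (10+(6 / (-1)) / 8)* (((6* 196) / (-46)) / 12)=-12691 / 92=-137.95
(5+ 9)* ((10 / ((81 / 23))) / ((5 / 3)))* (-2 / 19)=-1288 / 513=-2.51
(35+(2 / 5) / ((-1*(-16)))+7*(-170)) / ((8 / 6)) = -138597 / 160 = -866.23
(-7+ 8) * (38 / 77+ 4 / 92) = 951 / 1771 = 0.54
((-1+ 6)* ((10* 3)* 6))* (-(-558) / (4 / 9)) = 1129950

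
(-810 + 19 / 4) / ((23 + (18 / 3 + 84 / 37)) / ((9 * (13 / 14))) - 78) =10.84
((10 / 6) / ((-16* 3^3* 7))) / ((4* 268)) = -5 / 9725184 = -0.00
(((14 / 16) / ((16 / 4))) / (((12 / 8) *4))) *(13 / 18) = 91 / 3456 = 0.03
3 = 3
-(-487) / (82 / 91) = 540.45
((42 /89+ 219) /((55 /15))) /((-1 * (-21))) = 19533 /6853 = 2.85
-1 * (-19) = 19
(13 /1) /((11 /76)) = 988 /11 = 89.82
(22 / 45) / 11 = 2 / 45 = 0.04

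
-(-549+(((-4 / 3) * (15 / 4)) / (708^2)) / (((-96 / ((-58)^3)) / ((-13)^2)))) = 3322935937 / 6015168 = 552.43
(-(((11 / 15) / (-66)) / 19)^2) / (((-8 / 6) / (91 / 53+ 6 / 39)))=0.00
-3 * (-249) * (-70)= -52290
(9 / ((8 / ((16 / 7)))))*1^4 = 2.57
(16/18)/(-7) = -8/63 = -0.13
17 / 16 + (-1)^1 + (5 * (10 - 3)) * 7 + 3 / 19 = 74547 / 304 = 245.22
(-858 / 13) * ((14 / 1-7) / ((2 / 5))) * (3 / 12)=-1155 / 4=-288.75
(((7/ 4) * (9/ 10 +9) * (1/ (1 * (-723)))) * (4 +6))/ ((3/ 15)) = -1155/ 964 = -1.20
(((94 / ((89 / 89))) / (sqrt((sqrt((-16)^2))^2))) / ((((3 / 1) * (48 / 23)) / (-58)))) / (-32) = 31349 / 18432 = 1.70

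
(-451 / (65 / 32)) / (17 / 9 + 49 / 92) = -11949696 / 130325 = -91.69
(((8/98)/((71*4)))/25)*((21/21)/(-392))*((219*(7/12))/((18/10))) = -73/35068320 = -0.00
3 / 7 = 0.43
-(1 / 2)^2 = -1 / 4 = -0.25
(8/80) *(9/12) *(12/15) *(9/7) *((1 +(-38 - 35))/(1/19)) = -18468/175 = -105.53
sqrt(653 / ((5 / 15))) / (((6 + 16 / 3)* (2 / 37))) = 111* sqrt(1959) / 68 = 72.25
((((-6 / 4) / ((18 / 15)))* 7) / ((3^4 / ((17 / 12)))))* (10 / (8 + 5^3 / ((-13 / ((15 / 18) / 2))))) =-5525 / 14418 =-0.38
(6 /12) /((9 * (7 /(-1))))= -1 /126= -0.01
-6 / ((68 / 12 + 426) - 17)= -9 / 622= -0.01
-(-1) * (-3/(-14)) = 3/14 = 0.21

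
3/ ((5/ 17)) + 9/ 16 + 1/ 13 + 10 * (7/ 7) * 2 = 32073/ 1040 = 30.84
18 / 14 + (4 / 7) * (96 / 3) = 19.57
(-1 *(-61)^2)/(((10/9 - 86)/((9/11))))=35.86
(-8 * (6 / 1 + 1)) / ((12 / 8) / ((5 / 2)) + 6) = -280 / 33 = -8.48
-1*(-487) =487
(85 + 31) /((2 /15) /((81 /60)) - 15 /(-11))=103356 /1303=79.32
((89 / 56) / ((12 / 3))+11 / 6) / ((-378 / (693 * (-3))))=16489 / 1344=12.27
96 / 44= 24 / 11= 2.18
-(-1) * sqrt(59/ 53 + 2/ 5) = sqrt(106265)/ 265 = 1.23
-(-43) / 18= 43 / 18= 2.39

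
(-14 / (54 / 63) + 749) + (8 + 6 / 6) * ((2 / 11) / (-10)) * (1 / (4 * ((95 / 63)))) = 45936499 / 62700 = 732.64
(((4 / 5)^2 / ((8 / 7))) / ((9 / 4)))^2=3136 / 50625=0.06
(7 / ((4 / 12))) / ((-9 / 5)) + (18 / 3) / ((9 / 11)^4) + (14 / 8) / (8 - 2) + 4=105223 / 17496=6.01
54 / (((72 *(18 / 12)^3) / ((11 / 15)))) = 0.16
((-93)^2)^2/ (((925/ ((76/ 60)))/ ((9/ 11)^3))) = 345375613017/ 6155875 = 56105.04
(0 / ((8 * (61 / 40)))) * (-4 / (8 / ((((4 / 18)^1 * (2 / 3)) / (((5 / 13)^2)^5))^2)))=0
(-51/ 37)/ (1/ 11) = -561/ 37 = -15.16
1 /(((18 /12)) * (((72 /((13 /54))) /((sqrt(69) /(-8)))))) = -13 * sqrt(69) /46656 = -0.00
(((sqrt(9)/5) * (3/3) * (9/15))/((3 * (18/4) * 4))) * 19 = 19/150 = 0.13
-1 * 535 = -535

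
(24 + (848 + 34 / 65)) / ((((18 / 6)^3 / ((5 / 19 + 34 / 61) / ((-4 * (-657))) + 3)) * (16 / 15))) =86380214333 / 950305824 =90.90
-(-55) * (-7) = -385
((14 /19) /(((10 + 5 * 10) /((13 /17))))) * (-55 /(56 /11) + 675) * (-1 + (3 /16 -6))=-10541063 /248064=-42.49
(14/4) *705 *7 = 34545/2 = 17272.50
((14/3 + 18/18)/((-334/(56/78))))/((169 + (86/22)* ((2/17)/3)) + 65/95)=-60401/842176491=-0.00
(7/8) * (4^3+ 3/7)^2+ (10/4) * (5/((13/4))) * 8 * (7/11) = 29243143/8008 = 3651.74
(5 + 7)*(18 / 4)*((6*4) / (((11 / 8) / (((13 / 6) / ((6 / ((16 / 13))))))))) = 4608 / 11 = 418.91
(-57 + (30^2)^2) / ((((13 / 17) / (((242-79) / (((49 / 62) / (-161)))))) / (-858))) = 211229437820148 / 7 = 30175633974306.86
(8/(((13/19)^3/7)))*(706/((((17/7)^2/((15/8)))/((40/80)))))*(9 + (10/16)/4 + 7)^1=6440379077055/20317856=316981.23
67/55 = 1.22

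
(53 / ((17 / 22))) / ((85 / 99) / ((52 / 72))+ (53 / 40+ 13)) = 6669520 / 1508563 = 4.42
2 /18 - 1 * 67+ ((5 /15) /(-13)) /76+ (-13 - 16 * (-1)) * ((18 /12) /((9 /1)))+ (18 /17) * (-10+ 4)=-10995997 /151164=-72.74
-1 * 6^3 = -216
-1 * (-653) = 653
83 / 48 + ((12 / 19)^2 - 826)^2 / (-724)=-939.73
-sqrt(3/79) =-sqrt(237)/79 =-0.19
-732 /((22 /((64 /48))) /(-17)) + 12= 8428 /11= 766.18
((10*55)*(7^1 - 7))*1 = 0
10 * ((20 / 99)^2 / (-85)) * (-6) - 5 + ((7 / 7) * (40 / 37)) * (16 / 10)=-6661019 / 2054943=-3.24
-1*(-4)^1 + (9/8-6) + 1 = 1/8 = 0.12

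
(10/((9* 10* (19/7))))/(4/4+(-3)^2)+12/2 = 10267/1710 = 6.00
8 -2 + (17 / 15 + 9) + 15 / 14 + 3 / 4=7541 / 420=17.95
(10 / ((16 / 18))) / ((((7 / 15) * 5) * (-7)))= -135 / 196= -0.69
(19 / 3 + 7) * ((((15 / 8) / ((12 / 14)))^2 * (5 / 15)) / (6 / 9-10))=-875 / 384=-2.28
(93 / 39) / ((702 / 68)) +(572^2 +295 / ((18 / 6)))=1493390341 / 4563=327282.56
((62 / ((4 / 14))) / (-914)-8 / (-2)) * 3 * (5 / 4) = 51585 / 3656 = 14.11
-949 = -949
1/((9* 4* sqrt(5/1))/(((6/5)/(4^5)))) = sqrt(5)/153600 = 0.00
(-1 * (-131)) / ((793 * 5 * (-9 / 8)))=-1048 / 35685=-0.03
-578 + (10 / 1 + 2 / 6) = -1703 / 3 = -567.67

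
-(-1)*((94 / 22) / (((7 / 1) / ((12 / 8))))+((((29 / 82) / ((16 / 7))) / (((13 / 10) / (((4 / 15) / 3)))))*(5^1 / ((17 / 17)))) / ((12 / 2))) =8194679 / 8864856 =0.92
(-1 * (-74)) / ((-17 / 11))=-814 / 17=-47.88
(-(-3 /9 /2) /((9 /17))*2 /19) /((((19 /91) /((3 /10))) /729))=34.71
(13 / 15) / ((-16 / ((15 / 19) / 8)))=-13 / 2432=-0.01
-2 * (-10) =20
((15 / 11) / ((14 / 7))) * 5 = 75 / 22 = 3.41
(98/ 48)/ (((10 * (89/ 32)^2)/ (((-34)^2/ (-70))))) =-258944/ 594075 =-0.44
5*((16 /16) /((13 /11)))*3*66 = 10890 /13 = 837.69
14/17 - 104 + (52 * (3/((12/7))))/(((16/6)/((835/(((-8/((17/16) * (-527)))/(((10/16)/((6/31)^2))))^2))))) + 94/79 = 189107928132784439041367/4866869035008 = 38856177713.54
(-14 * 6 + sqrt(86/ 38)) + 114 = 31.50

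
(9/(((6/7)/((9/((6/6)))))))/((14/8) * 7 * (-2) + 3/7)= -1323/337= -3.93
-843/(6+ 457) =-843/463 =-1.82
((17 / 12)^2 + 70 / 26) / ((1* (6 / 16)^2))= 35188 / 1053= 33.42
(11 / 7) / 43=11 / 301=0.04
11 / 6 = 1.83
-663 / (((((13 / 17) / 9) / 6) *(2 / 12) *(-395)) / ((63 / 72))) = 491589 / 790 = 622.26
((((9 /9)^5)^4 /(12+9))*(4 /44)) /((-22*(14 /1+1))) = -1 /76230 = -0.00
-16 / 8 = -2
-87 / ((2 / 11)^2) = -10527 / 4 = -2631.75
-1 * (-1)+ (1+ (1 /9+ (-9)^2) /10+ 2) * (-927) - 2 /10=-51496 /5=-10299.20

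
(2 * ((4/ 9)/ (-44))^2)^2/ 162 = 2/ 7780827681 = 0.00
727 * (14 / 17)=10178 / 17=598.71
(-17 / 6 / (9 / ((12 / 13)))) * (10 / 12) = -85 / 351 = -0.24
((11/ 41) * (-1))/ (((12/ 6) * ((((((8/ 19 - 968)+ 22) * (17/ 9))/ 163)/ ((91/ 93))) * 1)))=715407/ 59721748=0.01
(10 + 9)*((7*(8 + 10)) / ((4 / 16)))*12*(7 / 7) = 114912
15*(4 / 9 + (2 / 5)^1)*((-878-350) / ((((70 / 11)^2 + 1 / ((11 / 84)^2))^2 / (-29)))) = 2476627637 / 53604726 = 46.20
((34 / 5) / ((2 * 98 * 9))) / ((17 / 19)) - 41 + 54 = 13.00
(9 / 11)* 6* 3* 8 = 1296 / 11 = 117.82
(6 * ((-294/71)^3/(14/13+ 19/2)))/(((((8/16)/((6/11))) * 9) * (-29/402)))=2124865177344/31397742475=67.68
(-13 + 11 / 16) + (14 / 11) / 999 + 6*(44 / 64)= -1439335 / 175824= -8.19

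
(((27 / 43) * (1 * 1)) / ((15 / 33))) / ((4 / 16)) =1188 / 215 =5.53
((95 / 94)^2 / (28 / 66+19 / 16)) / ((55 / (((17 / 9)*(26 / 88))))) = 398905 / 62035347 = 0.01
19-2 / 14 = 18.86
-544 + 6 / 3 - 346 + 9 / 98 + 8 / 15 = -1304441 / 1470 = -887.37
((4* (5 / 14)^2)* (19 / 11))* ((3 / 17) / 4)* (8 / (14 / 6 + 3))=4275 / 73304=0.06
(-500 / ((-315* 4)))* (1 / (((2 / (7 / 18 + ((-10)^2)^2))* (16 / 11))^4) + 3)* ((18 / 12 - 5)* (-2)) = 384298177905106390061389225 / 990677827584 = 387914382662936.49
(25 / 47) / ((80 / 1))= 5 / 752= 0.01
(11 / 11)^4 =1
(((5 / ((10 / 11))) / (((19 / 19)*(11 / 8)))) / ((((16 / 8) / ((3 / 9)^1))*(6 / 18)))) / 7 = 2 / 7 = 0.29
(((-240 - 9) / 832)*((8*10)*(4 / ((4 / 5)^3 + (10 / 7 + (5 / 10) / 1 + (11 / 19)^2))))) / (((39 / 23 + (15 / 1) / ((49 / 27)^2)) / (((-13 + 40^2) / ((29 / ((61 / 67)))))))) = -233597857252729375 / 849316980467332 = -275.04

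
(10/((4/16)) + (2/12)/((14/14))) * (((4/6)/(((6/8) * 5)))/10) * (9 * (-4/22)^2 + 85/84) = 0.94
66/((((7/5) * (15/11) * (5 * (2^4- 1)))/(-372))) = -30008/175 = -171.47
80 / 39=2.05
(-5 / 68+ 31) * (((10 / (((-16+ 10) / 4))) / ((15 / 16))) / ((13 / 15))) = -56080 / 221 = -253.76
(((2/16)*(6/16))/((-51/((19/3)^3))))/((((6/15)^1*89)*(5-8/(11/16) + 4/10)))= 1886225/1793522304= 0.00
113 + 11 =124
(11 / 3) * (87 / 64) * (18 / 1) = 2871 / 32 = 89.72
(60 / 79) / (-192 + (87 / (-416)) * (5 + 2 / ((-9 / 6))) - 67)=-8320 / 2845659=-0.00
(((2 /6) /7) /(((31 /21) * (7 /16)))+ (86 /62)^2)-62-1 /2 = -813997 /13454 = -60.50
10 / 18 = 5 / 9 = 0.56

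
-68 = -68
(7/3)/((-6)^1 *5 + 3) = -7/81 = -0.09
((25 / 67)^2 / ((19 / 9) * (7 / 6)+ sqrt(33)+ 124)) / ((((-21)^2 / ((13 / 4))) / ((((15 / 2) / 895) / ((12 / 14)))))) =166456875 / 2094150220674568- 658125 * sqrt(33) / 1047075110337284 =0.00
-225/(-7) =225/7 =32.14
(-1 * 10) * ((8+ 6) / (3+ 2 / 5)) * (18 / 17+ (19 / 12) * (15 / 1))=-295225 / 289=-1021.54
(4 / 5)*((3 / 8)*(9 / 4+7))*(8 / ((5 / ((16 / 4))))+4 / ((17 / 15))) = 23421 / 850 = 27.55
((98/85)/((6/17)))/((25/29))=1421/375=3.79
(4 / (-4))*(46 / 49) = -46 / 49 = -0.94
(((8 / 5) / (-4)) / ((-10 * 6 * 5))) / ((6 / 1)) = 1 / 4500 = 0.00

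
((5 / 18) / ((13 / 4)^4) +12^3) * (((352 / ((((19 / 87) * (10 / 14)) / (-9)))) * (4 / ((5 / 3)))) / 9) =-126957679321088 / 13566475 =-9358192.11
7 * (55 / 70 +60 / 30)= 39 / 2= 19.50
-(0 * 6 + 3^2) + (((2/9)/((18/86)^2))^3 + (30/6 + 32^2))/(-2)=-456200156375/774840978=-588.77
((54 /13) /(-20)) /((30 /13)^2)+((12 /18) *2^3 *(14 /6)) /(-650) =-6803 /117000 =-0.06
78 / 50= 39 / 25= 1.56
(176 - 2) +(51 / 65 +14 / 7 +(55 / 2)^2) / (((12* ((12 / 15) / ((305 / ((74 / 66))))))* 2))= 672818727 / 61568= 10928.06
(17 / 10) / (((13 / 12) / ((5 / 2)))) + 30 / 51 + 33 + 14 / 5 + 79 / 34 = 94223 / 2210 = 42.63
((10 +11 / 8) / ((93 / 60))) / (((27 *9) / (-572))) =-17.27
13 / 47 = 0.28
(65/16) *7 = 455/16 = 28.44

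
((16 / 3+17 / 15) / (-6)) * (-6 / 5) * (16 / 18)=776 / 675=1.15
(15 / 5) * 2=6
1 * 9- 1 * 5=4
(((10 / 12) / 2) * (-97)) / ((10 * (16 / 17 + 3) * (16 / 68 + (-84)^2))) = -28033 / 192889248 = -0.00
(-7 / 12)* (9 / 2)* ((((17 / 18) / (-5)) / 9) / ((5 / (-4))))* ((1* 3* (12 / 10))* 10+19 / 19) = -4403 / 2700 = -1.63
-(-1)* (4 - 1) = 3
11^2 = 121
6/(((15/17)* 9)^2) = 578/6075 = 0.10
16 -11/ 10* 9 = 61/ 10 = 6.10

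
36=36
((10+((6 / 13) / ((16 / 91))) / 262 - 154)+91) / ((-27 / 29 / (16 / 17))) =53.57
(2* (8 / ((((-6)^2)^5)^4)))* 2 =1 / 417734204338866689619963936768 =0.00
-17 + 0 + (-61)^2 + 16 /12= 11116 /3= 3705.33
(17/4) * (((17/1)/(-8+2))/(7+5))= -289/288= -1.00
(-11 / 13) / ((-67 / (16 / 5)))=176 / 4355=0.04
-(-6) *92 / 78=92 / 13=7.08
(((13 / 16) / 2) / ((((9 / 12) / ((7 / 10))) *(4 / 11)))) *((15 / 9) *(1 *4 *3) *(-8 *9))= -3003 / 2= -1501.50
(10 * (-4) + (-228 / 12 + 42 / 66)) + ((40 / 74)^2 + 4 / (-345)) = -301762046 / 5195355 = -58.08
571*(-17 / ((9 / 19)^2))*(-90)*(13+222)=8234933450 / 9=914992605.56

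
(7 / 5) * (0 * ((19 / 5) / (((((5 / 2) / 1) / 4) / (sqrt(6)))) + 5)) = 0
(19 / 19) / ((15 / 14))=14 / 15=0.93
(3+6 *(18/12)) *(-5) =-60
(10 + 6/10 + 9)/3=98/15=6.53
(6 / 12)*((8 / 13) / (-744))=-1 / 2418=-0.00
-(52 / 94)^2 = -676 / 2209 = -0.31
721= 721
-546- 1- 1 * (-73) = -474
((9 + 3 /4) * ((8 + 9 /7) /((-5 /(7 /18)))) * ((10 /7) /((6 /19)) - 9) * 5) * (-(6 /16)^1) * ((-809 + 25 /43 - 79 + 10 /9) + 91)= 1527955195 /32508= 47002.44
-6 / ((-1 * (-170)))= -3 / 85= -0.04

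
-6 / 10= -3 / 5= -0.60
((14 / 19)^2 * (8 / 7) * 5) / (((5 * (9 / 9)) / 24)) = 14.89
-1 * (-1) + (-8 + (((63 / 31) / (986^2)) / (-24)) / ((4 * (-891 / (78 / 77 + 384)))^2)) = -691882462983155 / 98840351840384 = -7.00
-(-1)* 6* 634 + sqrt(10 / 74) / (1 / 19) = 19* sqrt(185) / 37 + 3804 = 3810.98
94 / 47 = 2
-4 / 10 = -2 / 5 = -0.40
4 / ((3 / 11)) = 14.67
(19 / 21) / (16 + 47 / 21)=0.05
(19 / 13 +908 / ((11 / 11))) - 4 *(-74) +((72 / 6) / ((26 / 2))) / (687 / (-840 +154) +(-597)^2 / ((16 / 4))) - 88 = 591960307205 / 529736623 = 1117.46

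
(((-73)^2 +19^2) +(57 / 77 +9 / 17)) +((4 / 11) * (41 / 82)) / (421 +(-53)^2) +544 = 775386967 / 124355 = 6235.27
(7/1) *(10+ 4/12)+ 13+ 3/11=2825/33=85.61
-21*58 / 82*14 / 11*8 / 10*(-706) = 24077424 / 2255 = 10677.35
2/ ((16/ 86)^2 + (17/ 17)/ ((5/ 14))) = 9245/ 13103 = 0.71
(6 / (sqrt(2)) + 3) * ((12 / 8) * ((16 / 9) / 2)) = 4 + 4 * sqrt(2) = 9.66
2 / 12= 1 / 6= 0.17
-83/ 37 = -2.24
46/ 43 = 1.07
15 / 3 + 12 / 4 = 8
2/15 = 0.13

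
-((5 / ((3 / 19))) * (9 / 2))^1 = -142.50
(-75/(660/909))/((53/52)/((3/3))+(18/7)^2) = -579033/42779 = -13.54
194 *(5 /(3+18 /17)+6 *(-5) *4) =-1589830 /69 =-23041.01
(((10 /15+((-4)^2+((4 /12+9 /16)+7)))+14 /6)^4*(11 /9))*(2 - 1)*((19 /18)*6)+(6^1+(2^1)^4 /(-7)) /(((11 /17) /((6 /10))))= 223517923396218497 /55180984320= 4050633.13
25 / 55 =5 / 11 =0.45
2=2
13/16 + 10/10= 29/16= 1.81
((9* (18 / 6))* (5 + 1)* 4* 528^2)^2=32635156665729024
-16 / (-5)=16 / 5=3.20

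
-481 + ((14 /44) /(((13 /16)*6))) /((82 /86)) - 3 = -8511872 /17589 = -483.93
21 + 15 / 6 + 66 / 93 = 1501 / 62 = 24.21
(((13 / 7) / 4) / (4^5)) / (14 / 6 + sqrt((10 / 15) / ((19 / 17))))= 741 / 3395584 - 39*sqrt(1938) / 23769088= 0.00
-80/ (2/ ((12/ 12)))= -40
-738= -738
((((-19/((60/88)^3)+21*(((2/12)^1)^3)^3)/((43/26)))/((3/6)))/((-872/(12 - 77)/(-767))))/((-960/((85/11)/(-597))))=55466256135860947/992597556112588800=0.06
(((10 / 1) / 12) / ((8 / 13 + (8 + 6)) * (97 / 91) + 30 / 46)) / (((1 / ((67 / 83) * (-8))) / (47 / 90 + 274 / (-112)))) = 1262820221 / 1979408070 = 0.64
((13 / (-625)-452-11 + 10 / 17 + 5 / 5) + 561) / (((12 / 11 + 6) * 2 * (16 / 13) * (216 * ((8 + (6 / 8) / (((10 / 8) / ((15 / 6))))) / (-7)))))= -5091163 / 261630000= -0.02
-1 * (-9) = 9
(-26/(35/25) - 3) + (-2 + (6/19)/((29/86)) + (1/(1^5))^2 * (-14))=-141301/3857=-36.63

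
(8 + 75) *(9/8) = 747/8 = 93.38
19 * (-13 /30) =-247 /30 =-8.23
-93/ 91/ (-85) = 93/ 7735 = 0.01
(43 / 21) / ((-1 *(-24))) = 43 / 504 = 0.09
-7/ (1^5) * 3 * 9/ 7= -27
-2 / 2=-1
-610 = -610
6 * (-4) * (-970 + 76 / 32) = 23223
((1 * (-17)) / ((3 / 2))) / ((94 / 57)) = -6.87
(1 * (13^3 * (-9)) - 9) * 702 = -13886964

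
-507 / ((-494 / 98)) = 1911 / 19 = 100.58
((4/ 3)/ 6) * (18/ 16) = 1/ 4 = 0.25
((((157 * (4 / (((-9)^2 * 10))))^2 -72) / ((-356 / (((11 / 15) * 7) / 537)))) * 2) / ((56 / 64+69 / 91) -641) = -0.00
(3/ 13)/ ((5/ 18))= 54/ 65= 0.83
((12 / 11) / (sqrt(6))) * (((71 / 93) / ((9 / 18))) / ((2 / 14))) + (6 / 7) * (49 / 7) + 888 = 1988 * sqrt(6) / 1023 + 894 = 898.76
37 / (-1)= -37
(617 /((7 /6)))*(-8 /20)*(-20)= 29616 /7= 4230.86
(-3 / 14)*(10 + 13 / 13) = -33 / 14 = -2.36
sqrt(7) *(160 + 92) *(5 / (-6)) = -210 *sqrt(7) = -555.61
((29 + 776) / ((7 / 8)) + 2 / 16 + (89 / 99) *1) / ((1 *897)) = 729451 / 710424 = 1.03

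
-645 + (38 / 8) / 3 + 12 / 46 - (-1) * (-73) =-197659 / 276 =-716.16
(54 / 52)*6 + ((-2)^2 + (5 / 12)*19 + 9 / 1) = 4235 / 156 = 27.15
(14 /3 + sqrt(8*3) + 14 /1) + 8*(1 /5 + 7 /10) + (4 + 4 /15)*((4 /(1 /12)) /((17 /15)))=2*sqrt(6) + 52676 /255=211.47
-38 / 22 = -19 / 11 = -1.73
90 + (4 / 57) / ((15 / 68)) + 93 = 156737 / 855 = 183.32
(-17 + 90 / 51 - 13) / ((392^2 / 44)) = -330 / 40817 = -0.01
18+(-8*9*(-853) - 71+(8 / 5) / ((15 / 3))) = 1534083 / 25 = 61363.32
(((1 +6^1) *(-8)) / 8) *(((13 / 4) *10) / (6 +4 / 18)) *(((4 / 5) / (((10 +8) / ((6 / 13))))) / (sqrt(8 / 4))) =-3 *sqrt(2) / 8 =-0.53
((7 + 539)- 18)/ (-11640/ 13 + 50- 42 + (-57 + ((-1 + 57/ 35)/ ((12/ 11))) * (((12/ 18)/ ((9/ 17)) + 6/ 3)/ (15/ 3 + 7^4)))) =-23409706320/ 41870735279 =-0.56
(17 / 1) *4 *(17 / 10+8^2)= 22338 / 5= 4467.60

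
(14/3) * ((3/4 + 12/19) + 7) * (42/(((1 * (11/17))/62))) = 32898502/209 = 157409.10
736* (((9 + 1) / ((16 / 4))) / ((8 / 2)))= 460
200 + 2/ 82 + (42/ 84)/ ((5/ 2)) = 41046/ 205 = 200.22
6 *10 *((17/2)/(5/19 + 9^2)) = 4845/772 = 6.28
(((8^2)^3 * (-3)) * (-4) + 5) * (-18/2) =-28311597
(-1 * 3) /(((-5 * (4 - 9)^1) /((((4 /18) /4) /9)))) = -1 /1350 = -0.00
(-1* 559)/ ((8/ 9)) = -628.88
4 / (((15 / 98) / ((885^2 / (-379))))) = -20468280 / 379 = -54006.02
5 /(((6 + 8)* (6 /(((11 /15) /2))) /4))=11 /126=0.09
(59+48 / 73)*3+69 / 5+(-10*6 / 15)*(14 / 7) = 67442 / 365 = 184.77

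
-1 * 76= -76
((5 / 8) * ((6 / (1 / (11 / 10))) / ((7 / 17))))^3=176558481 / 175616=1005.37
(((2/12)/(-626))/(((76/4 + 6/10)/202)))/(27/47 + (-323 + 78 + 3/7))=4747/422118060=0.00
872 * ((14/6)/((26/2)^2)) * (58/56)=6322/507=12.47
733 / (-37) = -733 / 37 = -19.81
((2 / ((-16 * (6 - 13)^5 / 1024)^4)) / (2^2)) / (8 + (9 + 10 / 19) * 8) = 2490368 / 1994806657440300025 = 0.00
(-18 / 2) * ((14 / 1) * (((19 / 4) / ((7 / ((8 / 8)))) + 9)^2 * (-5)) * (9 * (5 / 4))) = 148718025 / 224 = 663919.75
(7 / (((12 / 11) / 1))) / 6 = 1.07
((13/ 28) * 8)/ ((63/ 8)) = 208/ 441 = 0.47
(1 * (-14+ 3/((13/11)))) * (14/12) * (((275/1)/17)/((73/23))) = -6596975/96798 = -68.15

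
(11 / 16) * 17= 11.69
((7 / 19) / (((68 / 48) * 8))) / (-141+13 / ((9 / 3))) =-63 / 264860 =-0.00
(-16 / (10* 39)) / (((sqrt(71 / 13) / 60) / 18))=-576* sqrt(923) / 923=-18.96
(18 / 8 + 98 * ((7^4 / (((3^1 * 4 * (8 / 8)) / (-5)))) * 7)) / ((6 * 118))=-8235403 / 8496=-969.33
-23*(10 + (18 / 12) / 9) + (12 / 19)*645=19783 / 114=173.54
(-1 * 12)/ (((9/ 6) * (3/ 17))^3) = -157216/ 243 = -646.98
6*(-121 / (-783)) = 242 / 261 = 0.93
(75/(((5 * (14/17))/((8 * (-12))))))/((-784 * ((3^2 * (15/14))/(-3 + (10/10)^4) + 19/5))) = -15300/7007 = -2.18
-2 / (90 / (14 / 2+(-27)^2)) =-16.36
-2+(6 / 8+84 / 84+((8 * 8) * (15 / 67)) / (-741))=-17829 / 66196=-0.27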